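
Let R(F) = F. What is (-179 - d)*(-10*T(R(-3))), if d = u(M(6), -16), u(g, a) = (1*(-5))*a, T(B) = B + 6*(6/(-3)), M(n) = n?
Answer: -38850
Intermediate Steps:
T(B) = -12 + B (T(B) = B + 6*(6*(-⅓)) = B + 6*(-2) = B - 12 = -12 + B)
u(g, a) = -5*a
d = 80 (d = -5*(-16) = 80)
(-179 - d)*(-10*T(R(-3))) = (-179 - 1*80)*(-10*(-12 - 3)) = (-179 - 80)*(-10*(-15)) = -259*150 = -38850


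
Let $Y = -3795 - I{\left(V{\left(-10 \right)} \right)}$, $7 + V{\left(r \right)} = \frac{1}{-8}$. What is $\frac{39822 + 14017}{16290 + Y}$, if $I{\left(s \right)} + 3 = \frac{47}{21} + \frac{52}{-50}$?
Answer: $\frac{28265475}{6560821} \approx 4.3082$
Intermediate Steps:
$V{\left(r \right)} = - \frac{57}{8}$ ($V{\left(r \right)} = -7 + \frac{1}{-8} = -7 - \frac{1}{8} = - \frac{57}{8}$)
$I{\left(s \right)} = - \frac{946}{525}$ ($I{\left(s \right)} = -3 + \left(\frac{47}{21} + \frac{52}{-50}\right) = -3 + \left(47 \cdot \frac{1}{21} + 52 \left(- \frac{1}{50}\right)\right) = -3 + \left(\frac{47}{21} - \frac{26}{25}\right) = -3 + \frac{629}{525} = - \frac{946}{525}$)
$Y = - \frac{1991429}{525}$ ($Y = -3795 - - \frac{946}{525} = -3795 + \frac{946}{525} = - \frac{1991429}{525} \approx -3793.2$)
$\frac{39822 + 14017}{16290 + Y} = \frac{39822 + 14017}{16290 - \frac{1991429}{525}} = \frac{53839}{\frac{6560821}{525}} = 53839 \cdot \frac{525}{6560821} = \frac{28265475}{6560821}$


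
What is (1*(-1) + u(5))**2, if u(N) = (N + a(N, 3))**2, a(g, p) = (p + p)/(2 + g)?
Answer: 2663424/2401 ≈ 1109.3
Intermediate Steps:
a(g, p) = 2*p/(2 + g) (a(g, p) = (2*p)/(2 + g) = 2*p/(2 + g))
u(N) = (N + 6/(2 + N))**2 (u(N) = (N + 2*3/(2 + N))**2 = (N + 6/(2 + N))**2)
(1*(-1) + u(5))**2 = (1*(-1) + (5 + 6/(2 + 5))**2)**2 = (-1 + (5 + 6/7)**2)**2 = (-1 + (41/7)**2)**2 = (-1 + 1681/49)**2 = (1632/49)**2 = 2663424/2401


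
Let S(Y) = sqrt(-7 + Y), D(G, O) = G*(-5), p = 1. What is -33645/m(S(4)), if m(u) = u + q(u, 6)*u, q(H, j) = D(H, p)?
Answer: -11215*sqrt(3)/(I + 5*sqrt(3)) ≈ -2213.5 + 255.59*I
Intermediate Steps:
D(G, O) = -5*G
q(H, j) = -5*H
m(u) = u - 5*u**2 (m(u) = u + (-5*u)*u = u - 5*u**2)
-33645/m(S(4)) = -33645*1/((1 - 5*sqrt(-7 + 4))*sqrt(-7 + 4)) = -33645*(-I*sqrt(3)/(3*(1 - 5*I*sqrt(3)))) = -(-11215)*I*sqrt(3)/(1 - 5*I*sqrt(3)) = 11215*I*sqrt(3)/(1 - 5*I*sqrt(3))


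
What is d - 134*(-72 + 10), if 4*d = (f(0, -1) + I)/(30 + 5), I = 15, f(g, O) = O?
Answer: 83081/10 ≈ 8308.1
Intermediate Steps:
d = ⅒ (d = ((-1 + 15)/(30 + 5))/4 = (14/35)/4 = (14*(1/35))/4 = (¼)*(⅖) = ⅒ ≈ 0.10000)
d - 134*(-72 + 10) = ⅒ - 134*(-72 + 10) = ⅒ - 134*(-62) = ⅒ + 8308 = 83081/10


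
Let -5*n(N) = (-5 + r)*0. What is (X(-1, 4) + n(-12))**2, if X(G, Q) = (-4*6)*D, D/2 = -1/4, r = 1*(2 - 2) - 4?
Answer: 144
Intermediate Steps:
r = -4 (r = 1*0 - 4 = 0 - 4 = -4)
D = -1/2 (D = 2*(-1/4) = -1/2 ≈ -0.50000)
X(G, Q) = 12 (X(G, Q) = -4*6*(-1/2) = -24*(-1/2) = 12)
n(N) = 0 (n(N) = -(-5 - 4)*0/5 = -(-9)*0/5 = -1/5*0 = 0)
(X(-1, 4) + n(-12))**2 = (12 + 0)**2 = 12**2 = 144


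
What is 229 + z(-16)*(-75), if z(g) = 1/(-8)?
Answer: 1907/8 ≈ 238.38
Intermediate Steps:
z(g) = -⅛
229 + z(-16)*(-75) = 229 - ⅛*(-75) = 229 + 75/8 = 1907/8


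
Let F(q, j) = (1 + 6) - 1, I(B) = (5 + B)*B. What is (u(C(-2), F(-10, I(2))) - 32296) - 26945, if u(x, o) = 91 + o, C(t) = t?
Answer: -59144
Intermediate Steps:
I(B) = B*(5 + B)
F(q, j) = 6 (F(q, j) = 7 - 1 = 6)
(u(C(-2), F(-10, I(2))) - 32296) - 26945 = ((91 + 6) - 32296) - 26945 = (97 - 32296) - 26945 = -32199 - 26945 = -59144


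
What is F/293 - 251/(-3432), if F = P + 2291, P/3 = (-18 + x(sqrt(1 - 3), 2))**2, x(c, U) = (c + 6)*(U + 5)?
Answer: 12857743/1005576 + 1008*I*sqrt(2)/293 ≈ 12.786 + 4.8653*I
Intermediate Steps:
x(c, U) = (5 + U)*(6 + c) (x(c, U) = (6 + c)*(5 + U) = (5 + U)*(6 + c))
P = 3*(24 + 7*I*sqrt(2))**2 (P = 3*(-18 + (30 + 5*sqrt(1 - 3) + 6*2 + 2*sqrt(1 - 3)))**2 = 3*(-18 + (30 + 5*sqrt(-2) + 12 + 2*sqrt(-2)))**2 = 3*(-18 + (30 + 5*(I*sqrt(2)) + 12 + 2*(I*sqrt(2))))**2 = 3*(-18 + (30 + 5*I*sqrt(2) + 12 + 2*I*sqrt(2)))**2 = 3*(-18 + (42 + 7*I*sqrt(2)))**2 = 3*(24 + 7*I*sqrt(2))**2 ≈ 1434.0 + 1425.5*I)
F = 3725 + 1008*I*sqrt(2) (F = (1434 + 1008*I*sqrt(2)) + 2291 = 3725 + 1008*I*sqrt(2) ≈ 3725.0 + 1425.5*I)
F/293 - 251/(-3432) = (3725 + 1008*I*sqrt(2))/293 - 251/(-3432) = (3725 + 1008*I*sqrt(2))*(1/293) - 251*(-1/3432) = (3725/293 + 1008*I*sqrt(2)/293) + 251/3432 = 12857743/1005576 + 1008*I*sqrt(2)/293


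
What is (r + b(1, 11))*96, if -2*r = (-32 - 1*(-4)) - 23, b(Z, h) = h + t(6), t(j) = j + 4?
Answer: 4464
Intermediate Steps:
t(j) = 4 + j
b(Z, h) = 10 + h (b(Z, h) = h + (4 + 6) = h + 10 = 10 + h)
r = 51/2 (r = -((-32 - 1*(-4)) - 23)/2 = -((-32 + 4) - 23)/2 = -(-28 - 23)/2 = -½*(-51) = 51/2 ≈ 25.500)
(r + b(1, 11))*96 = (51/2 + (10 + 11))*96 = (51/2 + 21)*96 = (93/2)*96 = 4464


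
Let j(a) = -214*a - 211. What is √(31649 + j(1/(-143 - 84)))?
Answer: 24*√2812530/227 ≈ 177.31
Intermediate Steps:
j(a) = -211 - 214*a
√(31649 + j(1/(-143 - 84))) = √(31649 + (-211 - 214/(-143 - 84))) = √(31649 + (-211 - 214/(-227))) = √(31649 + (-211 - 214*(-1/227))) = √(31649 + (-211 + 214/227)) = √(31649 - 47683/227) = √(7136640/227) = 24*√2812530/227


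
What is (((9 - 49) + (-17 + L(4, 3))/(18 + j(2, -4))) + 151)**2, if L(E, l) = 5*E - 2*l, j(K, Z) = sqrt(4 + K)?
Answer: 69007755/5618 + 5874*sqrt(6)/2809 ≈ 12288.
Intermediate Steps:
L(E, l) = -2*l + 5*E
(((9 - 49) + (-17 + L(4, 3))/(18 + j(2, -4))) + 151)**2 = (((9 - 49) + (-17 + (-2*3 + 5*4))/(18 + sqrt(4 + 2))) + 151)**2 = ((-40 + (-17 + (-6 + 20))/(18 + sqrt(6))) + 151)**2 = ((-40 + (-17 + 14)/(18 + sqrt(6))) + 151)**2 = ((-40 - 3/(18 + sqrt(6))) + 151)**2 = (111 - 3/(18 + sqrt(6)))**2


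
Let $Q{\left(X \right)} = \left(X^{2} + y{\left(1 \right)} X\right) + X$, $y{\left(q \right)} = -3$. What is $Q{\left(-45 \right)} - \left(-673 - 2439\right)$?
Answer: $5227$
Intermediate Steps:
$Q{\left(X \right)} = X^{2} - 2 X$ ($Q{\left(X \right)} = \left(X^{2} - 3 X\right) + X = X^{2} - 2 X$)
$Q{\left(-45 \right)} - \left(-673 - 2439\right) = - 45 \left(-2 - 45\right) - \left(-673 - 2439\right) = \left(-45\right) \left(-47\right) - -3112 = 2115 + 3112 = 5227$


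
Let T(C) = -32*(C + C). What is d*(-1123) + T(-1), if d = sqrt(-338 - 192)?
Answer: 64 - 1123*I*sqrt(530) ≈ 64.0 - 25853.0*I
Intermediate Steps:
T(C) = -64*C
d = I*sqrt(530) (d = sqrt(-530) = I*sqrt(530) ≈ 23.022*I)
d*(-1123) + T(-1) = (I*sqrt(530))*(-1123) - 64*(-1) = -1123*I*sqrt(530) + 64 = 64 - 1123*I*sqrt(530)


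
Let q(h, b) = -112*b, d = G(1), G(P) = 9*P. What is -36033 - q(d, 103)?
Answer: -24497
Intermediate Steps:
d = 9 (d = 9*1 = 9)
-36033 - q(d, 103) = -36033 - (-112)*103 = -36033 - 1*(-11536) = -36033 + 11536 = -24497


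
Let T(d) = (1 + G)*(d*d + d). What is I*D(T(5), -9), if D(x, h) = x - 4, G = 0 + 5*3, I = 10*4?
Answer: 19040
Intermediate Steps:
I = 40
G = 15 (G = 0 + 15 = 15)
T(d) = 16*d + 16*d² (T(d) = (1 + 15)*(d*d + d) = 16*(d² + d) = 16*(d + d²) = 16*d + 16*d²)
D(x, h) = -4 + x
I*D(T(5), -9) = 40*(-4 + 16*5*(1 + 5)) = 40*(-4 + 16*5*6) = 40*(-4 + 480) = 40*476 = 19040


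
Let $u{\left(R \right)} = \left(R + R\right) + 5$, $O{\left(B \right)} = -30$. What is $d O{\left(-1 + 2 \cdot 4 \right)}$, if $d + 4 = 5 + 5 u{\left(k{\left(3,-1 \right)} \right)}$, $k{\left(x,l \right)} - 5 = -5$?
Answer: $-780$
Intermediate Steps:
$k{\left(x,l \right)} = 0$ ($k{\left(x,l \right)} = 5 - 5 = 0$)
$u{\left(R \right)} = 5 + 2 R$ ($u{\left(R \right)} = 2 R + 5 = 5 + 2 R$)
$d = 26$ ($d = -4 + \left(5 + 5 \left(5 + 2 \cdot 0\right)\right) = -4 + \left(5 + 5 \left(5 + 0\right)\right) = -4 + \left(5 + 5 \cdot 5\right) = -4 + \left(5 + 25\right) = -4 + 30 = 26$)
$d O{\left(-1 + 2 \cdot 4 \right)} = 26 \left(-30\right) = -780$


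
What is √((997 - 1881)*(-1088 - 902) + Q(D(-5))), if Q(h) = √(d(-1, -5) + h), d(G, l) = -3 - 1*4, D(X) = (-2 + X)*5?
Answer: √(1759160 + I*√42) ≈ 1326.3 + 0.002*I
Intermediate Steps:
D(X) = -10 + 5*X
d(G, l) = -7 (d(G, l) = -3 - 4 = -7)
Q(h) = √(-7 + h)
√((997 - 1881)*(-1088 - 902) + Q(D(-5))) = √((997 - 1881)*(-1088 - 902) + √(-7 + (-10 + 5*(-5)))) = √(-884*(-1990) + √(-7 + (-10 - 25))) = √(1759160 + √(-7 - 35)) = √(1759160 + √(-42)) = √(1759160 + I*√42)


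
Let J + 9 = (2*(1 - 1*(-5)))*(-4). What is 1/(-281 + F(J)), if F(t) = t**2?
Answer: 1/2968 ≈ 0.00033693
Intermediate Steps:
J = -57 (J = -9 + (2*(1 - 1*(-5)))*(-4) = -9 + (2*(1 + 5))*(-4) = -9 + (2*6)*(-4) = -9 + 12*(-4) = -9 - 48 = -57)
1/(-281 + F(J)) = 1/(-281 + (-57)**2) = 1/(-281 + 3249) = 1/2968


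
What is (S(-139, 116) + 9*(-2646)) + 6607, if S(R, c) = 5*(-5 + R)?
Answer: -17927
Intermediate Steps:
S(R, c) = -25 + 5*R
(S(-139, 116) + 9*(-2646)) + 6607 = ((-25 + 5*(-139)) + 9*(-2646)) + 6607 = ((-25 - 695) - 23814) + 6607 = (-720 - 23814) + 6607 = -24534 + 6607 = -17927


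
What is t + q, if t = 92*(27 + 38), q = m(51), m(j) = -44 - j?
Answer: 5885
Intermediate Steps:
q = -95 (q = -44 - 1*51 = -44 - 51 = -95)
t = 5980 (t = 92*65 = 5980)
t + q = 5980 - 95 = 5885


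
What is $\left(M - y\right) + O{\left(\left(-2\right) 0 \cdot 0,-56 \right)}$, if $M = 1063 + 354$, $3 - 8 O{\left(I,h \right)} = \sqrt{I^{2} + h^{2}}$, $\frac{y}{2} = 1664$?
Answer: $- \frac{15341}{8} \approx -1917.6$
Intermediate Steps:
$y = 3328$ ($y = 2 \cdot 1664 = 3328$)
$O{\left(I,h \right)} = \frac{3}{8} - \frac{\sqrt{I^{2} + h^{2}}}{8}$
$M = 1417$
$\left(M - y\right) + O{\left(\left(-2\right) 0 \cdot 0,-56 \right)} = \left(1417 - 3328\right) + \left(\frac{3}{8} - \frac{\sqrt{\left(\left(-2\right) 0 \cdot 0\right)^{2} + \left(-56\right)^{2}}}{8}\right) = \left(1417 - 3328\right) + \left(\frac{3}{8} - \frac{\sqrt{\left(0 \cdot 0\right)^{2} + 3136}}{8}\right) = -1911 + \left(\frac{3}{8} - \frac{\sqrt{0^{2} + 3136}}{8}\right) = -1911 + \left(\frac{3}{8} - \frac{\sqrt{0 + 3136}}{8}\right) = -1911 + \left(\frac{3}{8} - \frac{\sqrt{3136}}{8}\right) = -1911 + \left(\frac{3}{8} - 7\right) = -1911 - \frac{53}{8} = - \frac{15341}{8}$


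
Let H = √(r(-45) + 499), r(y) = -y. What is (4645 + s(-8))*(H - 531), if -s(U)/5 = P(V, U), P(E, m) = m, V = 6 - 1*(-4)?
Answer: -2487735 + 18740*√34 ≈ -2.3785e+6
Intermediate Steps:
V = 10 (V = 6 + 4 = 10)
s(U) = -5*U
H = 4*√34 (H = √(-1*(-45) + 499) = √(45 + 499) = √544 = 4*√34 ≈ 23.324)
(4645 + s(-8))*(H - 531) = (4645 - 5*(-8))*(4*√34 - 531) = (4645 + 40)*(-531 + 4*√34) = 4685*(-531 + 4*√34) = -2487735 + 18740*√34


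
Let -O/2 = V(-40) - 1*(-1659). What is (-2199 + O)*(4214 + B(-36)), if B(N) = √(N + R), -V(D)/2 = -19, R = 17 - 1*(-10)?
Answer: -23568902 - 16779*I ≈ -2.3569e+7 - 16779.0*I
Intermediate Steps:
R = 27 (R = 17 + 10 = 27)
V(D) = 38 (V(D) = -2*(-19) = 38)
B(N) = √(27 + N) (B(N) = √(N + 27) = √(27 + N))
O = -3394 (O = -2*(38 - 1*(-1659)) = -2*(38 + 1659) = -2*1697 = -3394)
(-2199 + O)*(4214 + B(-36)) = (-2199 - 3394)*(4214 + √(27 - 36)) = -5593*(4214 + √(-9)) = -5593*(4214 + 3*I) = -23568902 - 16779*I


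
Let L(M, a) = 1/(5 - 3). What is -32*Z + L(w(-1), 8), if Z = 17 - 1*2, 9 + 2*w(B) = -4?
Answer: -959/2 ≈ -479.50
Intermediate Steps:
w(B) = -13/2 (w(B) = -9/2 + (½)*(-4) = -9/2 - 2 = -13/2)
L(M, a) = ½ (L(M, a) = 1/2 = ½)
Z = 15 (Z = 17 - 2 = 15)
-32*Z + L(w(-1), 8) = -32*15 + ½ = -480 + ½ = -959/2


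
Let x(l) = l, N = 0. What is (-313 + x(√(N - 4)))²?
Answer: 97965 - 1252*I ≈ 97965.0 - 1252.0*I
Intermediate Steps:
(-313 + x(√(N - 4)))² = (-313 + √(0 - 4))² = (-313 + √(-4))² = (-313 + 2*I)²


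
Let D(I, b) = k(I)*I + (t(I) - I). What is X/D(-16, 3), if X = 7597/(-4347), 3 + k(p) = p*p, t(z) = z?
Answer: 7597/17596656 ≈ 0.00043173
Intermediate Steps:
k(p) = -3 + p² (k(p) = -3 + p*p = -3 + p²)
X = -7597/4347 (X = 7597*(-1/4347) = -7597/4347 ≈ -1.7476)
D(I, b) = I*(-3 + I²) (D(I, b) = (-3 + I²)*I + (I - I) = I*(-3 + I²) + 0 = I*(-3 + I²))
X/D(-16, 3) = -7597*(-1/(16*(-3 + (-16)²)))/4347 = -7597*(-1/(16*(-3 + 256)))/4347 = -7597/(4347*((-16*253))) = -7597/4347/(-4048) = -7597/4347*(-1/4048) = 7597/17596656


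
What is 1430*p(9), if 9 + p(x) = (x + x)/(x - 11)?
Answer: -25740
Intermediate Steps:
p(x) = -9 + 2*x/(-11 + x) (p(x) = -9 + (x + x)/(x - 11) = -9 + (2*x)/(-11 + x) = -9 + 2*x/(-11 + x))
1430*p(9) = 1430*((99 - 7*9)/(-11 + 9)) = 1430*((99 - 63)/(-2)) = 1430*(-1/2*36) = 1430*(-18) = -25740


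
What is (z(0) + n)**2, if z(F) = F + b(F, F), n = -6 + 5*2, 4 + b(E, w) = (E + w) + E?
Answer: 0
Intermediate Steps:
b(E, w) = -4 + w + 2*E (b(E, w) = -4 + ((E + w) + E) = -4 + (w + 2*E) = -4 + w + 2*E)
n = 4 (n = -6 + 10 = 4)
z(F) = -4 + 4*F (z(F) = F + (-4 + F + 2*F) = F + (-4 + 3*F) = -4 + 4*F)
(z(0) + n)**2 = ((-4 + 4*0) + 4)**2 = ((-4 + 0) + 4)**2 = (-4 + 4)**2 = 0**2 = 0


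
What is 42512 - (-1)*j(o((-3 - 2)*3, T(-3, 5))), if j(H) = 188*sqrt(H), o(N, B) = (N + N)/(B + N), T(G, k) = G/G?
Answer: 42512 + 188*sqrt(105)/7 ≈ 42787.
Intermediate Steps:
T(G, k) = 1
o(N, B) = 2*N/(B + N) (o(N, B) = (2*N)/(B + N) = 2*N/(B + N))
42512 - (-1)*j(o((-3 - 2)*3, T(-3, 5))) = 42512 - (-1)*188*sqrt(2*((-3 - 2)*3)/(1 + (-3 - 2)*3)) = 42512 - (-1)*188*sqrt(2*(-5*3)/(1 - 5*3)) = 42512 - (-1)*188*sqrt(2*(-15)/(1 - 15)) = 42512 - (-1)*188*sqrt(2*(-15)/(-14)) = 42512 - (-1)*188*sqrt(2*(-15)*(-1/14)) = 42512 - (-1)*188*sqrt(15/7) = 42512 - (-1)*188*(sqrt(105)/7) = 42512 - (-1)*188*sqrt(105)/7 = 42512 - (-188)*sqrt(105)/7 = 42512 + 188*sqrt(105)/7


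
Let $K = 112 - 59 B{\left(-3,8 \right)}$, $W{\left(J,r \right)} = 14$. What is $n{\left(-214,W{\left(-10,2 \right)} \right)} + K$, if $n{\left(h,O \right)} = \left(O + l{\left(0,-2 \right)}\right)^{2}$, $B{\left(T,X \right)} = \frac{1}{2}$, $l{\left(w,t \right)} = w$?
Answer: $\frac{557}{2} \approx 278.5$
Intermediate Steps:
$B{\left(T,X \right)} = \frac{1}{2}$
$n{\left(h,O \right)} = O^{2}$ ($n{\left(h,O \right)} = \left(O + 0\right)^{2} = O^{2}$)
$K = \frac{165}{2}$ ($K = 112 - \frac{59}{2} = \frac{165}{2} \approx 82.5$)
$n{\left(-214,W{\left(-10,2 \right)} \right)} + K = 14^{2} + \frac{165}{2} = 196 + \frac{165}{2} = \frac{557}{2}$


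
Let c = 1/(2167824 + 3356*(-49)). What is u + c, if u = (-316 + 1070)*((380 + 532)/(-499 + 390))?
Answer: -1377620250131/218368420 ≈ -6308.7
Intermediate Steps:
u = -687648/109 (u = 754*(912/(-109)) = 754*(912*(-1/109)) = 754*(-912/109) = -687648/109 ≈ -6308.7)
c = 1/2003380 (c = 1/(2167824 - 164444) = 1/2003380 ≈ 4.9916e-7)
u + c = -687648/109 + 1/2003380 = -1377620250131/218368420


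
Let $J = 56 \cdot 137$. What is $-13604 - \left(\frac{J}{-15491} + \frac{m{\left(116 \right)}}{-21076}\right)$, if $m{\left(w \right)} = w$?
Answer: $- \frac{158620841387}{11660297} \approx -13604.0$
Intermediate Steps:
$J = 7672$
$-13604 - \left(\frac{J}{-15491} + \frac{m{\left(116 \right)}}{-21076}\right) = -13604 - \left(\frac{7672}{-15491} + \frac{116}{-21076}\right) = -13604 - \left(7672 \left(- \frac{1}{15491}\right) + 116 \left(- \frac{1}{21076}\right)\right) = -13604 - \left(- \frac{1096}{2213} - \frac{29}{5269}\right) = -13604 - - \frac{5839001}{11660297} = -13604 + \frac{5839001}{11660297} = - \frac{158620841387}{11660297}$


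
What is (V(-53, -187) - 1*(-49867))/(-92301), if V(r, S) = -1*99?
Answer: -49768/92301 ≈ -0.53919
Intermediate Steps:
V(r, S) = -99
(V(-53, -187) - 1*(-49867))/(-92301) = (-99 - 1*(-49867))/(-92301) = (-99 + 49867)*(-1/92301) = 49768*(-1/92301) = -49768/92301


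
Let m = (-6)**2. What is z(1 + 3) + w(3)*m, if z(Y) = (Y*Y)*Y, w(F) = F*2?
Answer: 280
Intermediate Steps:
w(F) = 2*F
z(Y) = Y**3 (z(Y) = Y**2*Y = Y**3)
m = 36
z(1 + 3) + w(3)*m = (1 + 3)**3 + (2*3)*36 = 4**3 + 6*36 = 64 + 216 = 280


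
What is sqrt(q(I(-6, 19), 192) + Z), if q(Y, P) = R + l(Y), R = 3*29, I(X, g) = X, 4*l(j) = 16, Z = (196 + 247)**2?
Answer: 2*sqrt(49085) ≈ 443.10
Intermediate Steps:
Z = 196249 (Z = 443**2 = 196249)
l(j) = 4 (l(j) = (1/4)*16 = 4)
R = 87
q(Y, P) = 91 (q(Y, P) = 87 + 4 = 91)
sqrt(q(I(-6, 19), 192) + Z) = sqrt(91 + 196249) = sqrt(196340) = 2*sqrt(49085)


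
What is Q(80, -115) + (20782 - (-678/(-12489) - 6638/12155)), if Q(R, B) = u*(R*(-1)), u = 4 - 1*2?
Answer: 1043524173794/50601265 ≈ 20623.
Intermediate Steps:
u = 2 (u = 4 - 2 = 2)
Q(R, B) = -2*R (Q(R, B) = 2*(R*(-1)) = 2*(-R) = -2*R)
Q(80, -115) + (20782 - (-678/(-12489) - 6638/12155)) = -2*80 + (20782 - (-678/(-12489) - 6638/12155)) = -160 + (20782 - (-678*(-1/12489) - 6638*1/12155)) = -160 + (20782 - (226/4163 - 6638/12155)) = -160 + (20782 - 1*(-24886964/50601265)) = -160 + (20782 + 24886964/50601265) = -160 + 1051620376194/50601265 = 1043524173794/50601265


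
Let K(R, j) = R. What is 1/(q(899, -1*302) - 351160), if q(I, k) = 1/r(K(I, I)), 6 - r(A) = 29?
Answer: -23/8076681 ≈ -2.8477e-6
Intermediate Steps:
r(A) = -23 (r(A) = 6 - 1*29 = 6 - 29 = -23)
q(I, k) = -1/23 (q(I, k) = 1/(-23) = -1/23)
1/(q(899, -1*302) - 351160) = 1/(-1/23 - 351160) = 1/(-8076681/23) = -23/8076681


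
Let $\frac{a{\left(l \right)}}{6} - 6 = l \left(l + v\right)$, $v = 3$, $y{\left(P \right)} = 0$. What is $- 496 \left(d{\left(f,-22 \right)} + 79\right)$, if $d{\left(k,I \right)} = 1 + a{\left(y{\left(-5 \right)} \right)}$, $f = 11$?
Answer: $-57536$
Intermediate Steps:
$a{\left(l \right)} = 36 + 6 l \left(3 + l\right)$ ($a{\left(l \right)} = 36 + 6 l \left(l + 3\right) = 36 + 6 l \left(3 + l\right)$)
$d{\left(k,I \right)} = 37$ ($d{\left(k,I \right)} = 1 + \left(36 + 6 \cdot 0^{2} + 18 \cdot 0\right) = 1 + \left(36 + 6 \cdot 0 + 0\right) = 1 + \left(36 + 0 + 0\right) = 1 + 36 = 37$)
$- 496 \left(d{\left(f,-22 \right)} + 79\right) = - 496 \left(37 + 79\right) = \left(-496\right) 116 = -57536$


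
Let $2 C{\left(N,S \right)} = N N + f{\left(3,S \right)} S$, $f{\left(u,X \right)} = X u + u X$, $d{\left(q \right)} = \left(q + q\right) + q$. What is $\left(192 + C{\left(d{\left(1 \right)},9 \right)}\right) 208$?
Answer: $91416$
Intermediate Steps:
$d{\left(q \right)} = 3 q$ ($d{\left(q \right)} = 2 q + q = 3 q$)
$f{\left(u,X \right)} = 2 X u$ ($f{\left(u,X \right)} = X u + X u = 2 X u$)
$C{\left(N,S \right)} = \frac{N^{2}}{2} + 3 S^{2}$ ($C{\left(N,S \right)} = \frac{N N + 2 S 3 S}{2} = \frac{N^{2} + 6 S S}{2} = \frac{N^{2} + 6 S^{2}}{2} = \frac{N^{2}}{2} + 3 S^{2}$)
$\left(192 + C{\left(d{\left(1 \right)},9 \right)}\right) 208 = \left(192 + \left(\frac{\left(3 \cdot 1\right)^{2}}{2} + 3 \cdot 9^{2}\right)\right) 208 = \left(192 + \left(\frac{3^{2}}{2} + 3 \cdot 81\right)\right) 208 = \left(192 + \left(\frac{1}{2} \cdot 9 + 243\right)\right) 208 = \left(192 + \left(\frac{9}{2} + 243\right)\right) 208 = \left(192 + \frac{495}{2}\right) 208 = \frac{879}{2} \cdot 208 = 91416$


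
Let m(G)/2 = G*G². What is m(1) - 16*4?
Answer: -62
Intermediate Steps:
m(G) = 2*G³ (m(G) = 2*(G*G²) = 2*G³)
m(1) - 16*4 = 2*1³ - 16*4 = 2*1 - 64 = 2 - 64 = -62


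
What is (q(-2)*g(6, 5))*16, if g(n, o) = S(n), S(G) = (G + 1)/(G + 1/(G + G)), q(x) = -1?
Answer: -1344/73 ≈ -18.411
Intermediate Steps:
S(G) = (1 + G)/(G + 1/(2*G))
g(n, o) = 2*n*(1 + n)/(1 + 2*n²)
(q(-2)*g(6, 5))*16 = -2*6*(1 + 6)/(1 + 2*6²)*16 = -2*6*7/(1 + 2*36)*16 = -2*6*7/(1 + 72)*16 = -2*6*7/73*16 = -1*84/73*16 = -84/73*16 = -1344/73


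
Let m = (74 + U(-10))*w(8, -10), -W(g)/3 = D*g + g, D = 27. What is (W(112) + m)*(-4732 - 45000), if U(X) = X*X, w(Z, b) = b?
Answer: 554412336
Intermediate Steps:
U(X) = X²
W(g) = -84*g (W(g) = -3*(27*g + g) = -84*g)
m = -1740 (m = (74 + (-10)²)*(-10) = (74 + 100)*(-10) = 174*(-10) = -1740)
(W(112) + m)*(-4732 - 45000) = (-84*112 - 1740)*(-4732 - 45000) = (-9408 - 1740)*(-49732) = -11148*(-49732) = 554412336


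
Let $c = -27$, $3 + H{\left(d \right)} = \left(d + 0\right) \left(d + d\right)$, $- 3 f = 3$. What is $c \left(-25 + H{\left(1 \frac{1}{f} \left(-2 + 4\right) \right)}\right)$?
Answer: $540$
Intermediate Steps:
$f = -1$ ($f = \left(- \frac{1}{3}\right) 3 = -1$)
$H{\left(d \right)} = -3 + 2 d^{2}$ ($H{\left(d \right)} = -3 + \left(d + 0\right) \left(d + d\right) = -3 + d 2 d = -3 + 2 d^{2}$)
$c \left(-25 + H{\left(1 \frac{1}{f} \left(-2 + 4\right) \right)}\right) = - 27 \left(-25 - \left(3 - 2 \left(1 \frac{1}{-1} \left(-2 + 4\right)\right)^{2}\right)\right) = - 27 \left(-25 - \left(3 - 2 \left(1 \left(-1\right) 2\right)^{2}\right)\right) = - 27 \left(-25 - \left(3 - 2 \left(\left(-1\right) 2\right)^{2}\right)\right) = - 27 \left(-25 - \left(3 - 2 \left(-2\right)^{2}\right)\right) = - 27 \left(-25 + \left(-3 + 2 \cdot 4\right)\right) = - 27 \left(-25 + \left(-3 + 8\right)\right) = - 27 \left(-25 + 5\right) = \left(-27\right) \left(-20\right) = 540$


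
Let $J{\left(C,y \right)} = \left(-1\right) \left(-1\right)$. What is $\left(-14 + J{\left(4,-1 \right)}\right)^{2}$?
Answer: $169$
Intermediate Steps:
$J{\left(C,y \right)} = 1$
$\left(-14 + J{\left(4,-1 \right)}\right)^{2} = \left(-14 + 1\right)^{2} = \left(-13\right)^{2} = 169$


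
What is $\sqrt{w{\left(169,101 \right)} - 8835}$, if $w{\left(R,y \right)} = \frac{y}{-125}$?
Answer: $\frac{2 i \sqrt{1380595}}{25} \approx 93.999 i$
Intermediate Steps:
$w{\left(R,y \right)} = - \frac{y}{125}$ ($w{\left(R,y \right)} = y \left(- \frac{1}{125}\right) = - \frac{y}{125}$)
$\sqrt{w{\left(169,101 \right)} - 8835} = \sqrt{\left(- \frac{1}{125}\right) 101 - 8835} = \sqrt{- \frac{101}{125} - 8835} = \sqrt{- \frac{1104476}{125}} = \frac{2 i \sqrt{1380595}}{25}$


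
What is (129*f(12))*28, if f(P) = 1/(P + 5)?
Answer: 3612/17 ≈ 212.47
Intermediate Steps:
f(P) = 1/(5 + P)
(129*f(12))*28 = (129/(5 + 12))*28 = (129/17)*28 = 3612/17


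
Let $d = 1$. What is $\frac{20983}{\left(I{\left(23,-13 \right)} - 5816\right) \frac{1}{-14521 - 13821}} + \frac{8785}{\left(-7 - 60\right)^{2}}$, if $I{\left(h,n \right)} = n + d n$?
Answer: $\frac{1334830228462}{13112369} \approx 1.018 \cdot 10^{5}$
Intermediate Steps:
$I{\left(h,n \right)} = 2 n$ ($I{\left(h,n \right)} = n + 1 n = n + n = 2 n$)
$\frac{20983}{\left(I{\left(23,-13 \right)} - 5816\right) \frac{1}{-14521 - 13821}} + \frac{8785}{\left(-7 - 60\right)^{2}} = \frac{20983}{\left(2 \left(-13\right) - 5816\right) \frac{1}{-14521 - 13821}} + \frac{8785}{\left(-7 - 60\right)^{2}} = \frac{20983}{\left(-26 - 5816\right) \frac{1}{-28342}} + \frac{8785}{\left(-67\right)^{2}} = \frac{20983}{\left(-5842\right) \left(- \frac{1}{28342}\right)} + \frac{8785}{4489} = \frac{20983}{\frac{2921}{14171}} + 8785 \cdot \frac{1}{4489} = 20983 \cdot \frac{14171}{2921} + \frac{8785}{4489} = \frac{297350093}{2921} + \frac{8785}{4489} = \frac{1334830228462}{13112369}$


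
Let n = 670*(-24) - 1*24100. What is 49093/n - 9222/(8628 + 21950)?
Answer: -935852857/614312020 ≈ -1.5234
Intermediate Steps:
n = -40180 (n = -16080 - 24100 = -40180)
49093/n - 9222/(8628 + 21950) = 49093/(-40180) - 9222/(8628 + 21950) = 49093*(-1/40180) - 9222/30578 = -49093/40180 - 9222*1/30578 = -49093/40180 - 4611/15289 = -935852857/614312020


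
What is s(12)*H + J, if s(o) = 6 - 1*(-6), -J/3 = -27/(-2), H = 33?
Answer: 711/2 ≈ 355.50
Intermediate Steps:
J = -81/2 (J = -(-81)/(-2) = -(-81)*(-1)/2 = -3*27/2 = -81/2 ≈ -40.500)
s(o) = 12 (s(o) = 6 + 6 = 12)
s(12)*H + J = 12*33 - 81/2 = 396 - 81/2 = 711/2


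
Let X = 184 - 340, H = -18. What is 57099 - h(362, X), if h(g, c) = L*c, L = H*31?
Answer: -29949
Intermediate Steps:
X = -156
L = -558 (L = -18*31 = -558)
h(g, c) = -558*c
57099 - h(362, X) = 57099 - (-558)*(-156) = 57099 - 1*87048 = 57099 - 87048 = -29949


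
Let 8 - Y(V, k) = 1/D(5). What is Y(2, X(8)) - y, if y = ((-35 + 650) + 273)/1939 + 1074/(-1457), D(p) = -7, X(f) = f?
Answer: 23793243/2825123 ≈ 8.4220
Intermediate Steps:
y = -788670/2825123 (y = (615 + 273)*(1/1939) + 1074*(-1/1457) = 888*(1/1939) - 1074/1457 = 888/1939 - 1074/1457 = -788670/2825123 ≈ -0.27916)
Y(V, k) = 57/7 (Y(V, k) = 8 - 1/(-7) = 8 - 1*(-⅐) = 8 + ⅐ = 57/7)
Y(2, X(8)) - y = 57/7 - 1*(-788670/2825123) = 57/7 + 788670/2825123 = 23793243/2825123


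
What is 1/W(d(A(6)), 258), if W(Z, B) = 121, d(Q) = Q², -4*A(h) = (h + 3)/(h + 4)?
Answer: 1/121 ≈ 0.0082645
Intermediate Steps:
A(h) = -(3 + h)/(4*(4 + h)) (A(h) = -(h + 3)/(4*(h + 4)) = -(3 + h)/(4*(4 + h)))
1/W(d(A(6)), 258) = 1/121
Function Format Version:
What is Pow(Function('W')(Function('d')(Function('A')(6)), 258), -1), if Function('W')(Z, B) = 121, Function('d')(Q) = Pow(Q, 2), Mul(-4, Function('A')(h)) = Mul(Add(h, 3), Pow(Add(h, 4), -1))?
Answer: Rational(1, 121) ≈ 0.0082645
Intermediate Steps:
Function('A')(h) = Mul(Rational(-1, 4), Pow(Add(4, h), -1), Add(3, h)) (Function('A')(h) = Mul(Rational(-1, 4), Mul(Add(h, 3), Pow(Add(h, 4), -1))) = Mul(Rational(-1, 4), Mul(Add(3, h), Pow(Add(4, h), -1))) = Mul(Rational(-1, 4), Mul(Pow(Add(4, h), -1), Add(3, h))) = Mul(Rational(-1, 4), Pow(Add(4, h), -1), Add(3, h)))
Pow(Function('W')(Function('d')(Function('A')(6)), 258), -1) = Pow(121, -1) = Rational(1, 121)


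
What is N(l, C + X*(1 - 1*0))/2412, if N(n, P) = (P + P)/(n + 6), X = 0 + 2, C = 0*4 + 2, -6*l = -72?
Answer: 1/5427 ≈ 0.00018426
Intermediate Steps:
l = 12 (l = -⅙*(-72) = 12)
C = 2 (C = 0 + 2 = 2)
X = 2
N(n, P) = 2*P/(6 + n) (N(n, P) = (2*P)/(6 + n) = 2*P/(6 + n))
N(l, C + X*(1 - 1*0))/2412 = (2*(2 + 2*(1 - 1*0))/(6 + 12))/2412 = (2*(2 + 2*(1 + 0))/18)*(1/2412) = (2*(2 + 2*1)*(1/18))*(1/2412) = (2*(2 + 2)*(1/18))*(1/2412) = (2*4*(1/18))*(1/2412) = (4/9)*(1/2412) = 1/5427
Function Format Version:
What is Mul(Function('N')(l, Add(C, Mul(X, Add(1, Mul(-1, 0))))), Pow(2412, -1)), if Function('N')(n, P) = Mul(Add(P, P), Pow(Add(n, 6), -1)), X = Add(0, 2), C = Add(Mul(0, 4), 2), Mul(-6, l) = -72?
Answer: Rational(1, 5427) ≈ 0.00018426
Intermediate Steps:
l = 12 (l = Mul(Rational(-1, 6), -72) = 12)
C = 2 (C = Add(0, 2) = 2)
X = 2
Function('N')(n, P) = Mul(2, P, Pow(Add(6, n), -1)) (Function('N')(n, P) = Mul(Mul(2, P), Pow(Add(6, n), -1)) = Mul(2, P, Pow(Add(6, n), -1)))
Mul(Function('N')(l, Add(C, Mul(X, Add(1, Mul(-1, 0))))), Pow(2412, -1)) = Mul(Mul(2, Add(2, Mul(2, Add(1, Mul(-1, 0)))), Pow(Add(6, 12), -1)), Pow(2412, -1)) = Mul(Mul(2, Add(2, Mul(2, Add(1, 0))), Pow(18, -1)), Rational(1, 2412)) = Mul(Mul(2, Add(2, Mul(2, 1)), Rational(1, 18)), Rational(1, 2412)) = Mul(Mul(2, Add(2, 2), Rational(1, 18)), Rational(1, 2412)) = Mul(Mul(2, 4, Rational(1, 18)), Rational(1, 2412)) = Mul(Rational(4, 9), Rational(1, 2412)) = Rational(1, 5427)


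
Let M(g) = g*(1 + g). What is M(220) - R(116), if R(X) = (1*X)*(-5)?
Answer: 49200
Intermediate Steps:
R(X) = -5*X (R(X) = X*(-5) = -5*X)
M(220) - R(116) = 220*(1 + 220) - (-5)*116 = 220*221 - 1*(-580) = 48620 + 580 = 49200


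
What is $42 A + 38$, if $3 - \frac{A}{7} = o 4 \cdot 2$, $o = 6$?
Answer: $-13192$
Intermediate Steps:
$A = -315$ ($A = 21 - 7 \cdot 6 \cdot 4 \cdot 2 = 21 - 7 \cdot 24 \cdot 2 = 21 - 336 = -315$)
$42 A + 38 = 42 \left(-315\right) + 38 = -13230 + 38 = -13192$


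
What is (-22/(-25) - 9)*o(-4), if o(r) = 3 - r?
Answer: -1421/25 ≈ -56.840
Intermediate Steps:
(-22/(-25) - 9)*o(-4) = (-22/(-25) - 9)*(3 - 1*(-4)) = (-22*(-1/25) - 9)*(3 + 4) = (22/25 - 9)*7 = -203/25*7 = -1421/25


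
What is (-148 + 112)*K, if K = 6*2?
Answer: -432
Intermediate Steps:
K = 12
(-148 + 112)*K = (-148 + 112)*12 = -36*12 = -432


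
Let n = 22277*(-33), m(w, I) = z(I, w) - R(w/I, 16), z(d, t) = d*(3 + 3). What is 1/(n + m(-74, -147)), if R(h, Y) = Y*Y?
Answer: -1/736279 ≈ -1.3582e-6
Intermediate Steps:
z(d, t) = 6*d (z(d, t) = d*6 = 6*d)
R(h, Y) = Y²
m(w, I) = -256 + 6*I (m(w, I) = 6*I - 1*16² = 6*I - 1*256 = 6*I - 256 = -256 + 6*I)
n = -735141
1/(n + m(-74, -147)) = 1/(-735141 + (-256 + 6*(-147))) = 1/(-735141 + (-256 - 882)) = 1/(-735141 - 1138) = 1/(-736279) = -1/736279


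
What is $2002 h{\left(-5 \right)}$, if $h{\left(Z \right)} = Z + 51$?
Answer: $92092$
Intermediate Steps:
$h{\left(Z \right)} = 51 + Z$
$2002 h{\left(-5 \right)} = 2002 \left(51 - 5\right) = 2002 \cdot 46 = 92092$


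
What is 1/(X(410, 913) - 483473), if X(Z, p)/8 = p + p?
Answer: -1/468865 ≈ -2.1328e-6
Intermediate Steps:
X(Z, p) = 16*p (X(Z, p) = 8*(p + p) = 8*(2*p) = 16*p)
1/(X(410, 913) - 483473) = 1/(16*913 - 483473) = 1/(14608 - 483473) = 1/(-468865) = -1/468865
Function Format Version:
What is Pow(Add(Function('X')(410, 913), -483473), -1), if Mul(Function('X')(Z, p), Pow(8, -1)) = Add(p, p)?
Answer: Rational(-1, 468865) ≈ -2.1328e-6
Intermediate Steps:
Function('X')(Z, p) = Mul(16, p) (Function('X')(Z, p) = Mul(8, Add(p, p)) = Mul(8, Mul(2, p)) = Mul(16, p))
Pow(Add(Function('X')(410, 913), -483473), -1) = Pow(Add(Mul(16, 913), -483473), -1) = Pow(Add(14608, -483473), -1) = Pow(-468865, -1) = Rational(-1, 468865)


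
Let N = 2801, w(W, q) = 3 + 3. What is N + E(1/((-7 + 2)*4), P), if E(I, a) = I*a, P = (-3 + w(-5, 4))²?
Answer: 56011/20 ≈ 2800.6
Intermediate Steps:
w(W, q) = 6
P = 9 (P = (-3 + 6)² = 3² = 9)
N + E(1/((-7 + 2)*4), P) = 2801 + 9/((-7 + 2)*4) = 2801 + 9/(-5*4) = 2801 + 9/(-20) = 2801 - 1/20*9 = 2801 - 9/20 = 56011/20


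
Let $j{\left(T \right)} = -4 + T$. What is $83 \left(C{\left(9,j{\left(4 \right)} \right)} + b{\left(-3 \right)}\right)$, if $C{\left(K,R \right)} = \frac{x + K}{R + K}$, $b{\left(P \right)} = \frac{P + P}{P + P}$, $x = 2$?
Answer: $\frac{1660}{9} \approx 184.44$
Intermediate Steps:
$b{\left(P \right)} = 1$ ($b{\left(P \right)} = \frac{2 P}{2 P} = 2 P \frac{1}{2 P} = 1$)
$C{\left(K,R \right)} = \frac{2 + K}{K + R}$ ($C{\left(K,R \right)} = \frac{2 + K}{R + K} = \frac{2 + K}{K + R}$)
$83 \left(C{\left(9,j{\left(4 \right)} \right)} + b{\left(-3 \right)}\right) = 83 \left(\frac{2 + 9}{9 + \left(-4 + 4\right)} + 1\right) = 83 \left(\frac{1}{9 + 0} \cdot 11 + 1\right) = 83 \left(\frac{1}{9} \cdot 11 + 1\right) = 83 \left(\frac{11}{9} + 1\right) = 83 \cdot \frac{20}{9} = \frac{1660}{9}$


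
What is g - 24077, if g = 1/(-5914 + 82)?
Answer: -140417065/5832 ≈ -24077.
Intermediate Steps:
g = -1/5832 (g = 1/(-5832) = -1/5832 ≈ -0.00017147)
g - 24077 = -1/5832 - 24077 = -140417065/5832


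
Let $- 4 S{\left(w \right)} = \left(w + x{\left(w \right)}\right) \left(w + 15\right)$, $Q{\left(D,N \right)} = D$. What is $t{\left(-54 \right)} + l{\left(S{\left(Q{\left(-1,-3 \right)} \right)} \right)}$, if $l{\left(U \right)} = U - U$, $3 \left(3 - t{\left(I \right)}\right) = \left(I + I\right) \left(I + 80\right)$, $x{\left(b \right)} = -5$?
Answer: $939$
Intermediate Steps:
$t{\left(I \right)} = 3 - \frac{2 I \left(80 + I\right)}{3}$ ($t{\left(I \right)} = 3 - \frac{\left(I + I\right) \left(I + 80\right)}{3} = 3 - \frac{2 I \left(80 + I\right)}{3}$)
$S{\left(w \right)} = - \frac{\left(-5 + w\right) \left(15 + w\right)}{4}$ ($S{\left(w \right)} = - \frac{\left(w - 5\right) \left(w + 15\right)}{4} = - \frac{\left(-5 + w\right) \left(15 + w\right)}{4}$)
$l{\left(U \right)} = 0$
$t{\left(-54 \right)} + l{\left(S{\left(Q{\left(-1,-3 \right)} \right)} \right)} = \left(3 - -2880 - \frac{2 \left(-54\right)^{2}}{3}\right) + 0 = \left(3 + 2880 - 1944\right) + 0 = 939 + 0 = 939$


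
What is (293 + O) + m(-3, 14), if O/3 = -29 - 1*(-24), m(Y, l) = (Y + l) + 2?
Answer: 291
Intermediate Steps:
m(Y, l) = 2 + Y + l
O = -15 (O = 3*(-29 - 1*(-24)) = 3*(-29 + 24) = 3*(-5) = -15)
(293 + O) + m(-3, 14) = (293 - 15) + (2 - 3 + 14) = 278 + 13 = 291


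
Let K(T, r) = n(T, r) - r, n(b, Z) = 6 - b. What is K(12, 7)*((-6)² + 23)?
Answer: -767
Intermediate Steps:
K(T, r) = 6 - T - r (K(T, r) = (6 - T) - r = 6 - T - r)
K(12, 7)*((-6)² + 23) = (6 - 1*12 - 1*7)*((-6)² + 23) = (6 - 12 - 7)*(36 + 23) = -13*59 = -767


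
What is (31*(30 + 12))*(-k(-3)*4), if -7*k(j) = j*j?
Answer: 6696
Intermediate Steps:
k(j) = -j**2/7 (k(j) = -j*j/7 = -j**2/7)
(31*(30 + 12))*(-k(-3)*4) = (31*(30 + 12))*(-(-1)*(-3)**2/7*4) = (31*42)*(-(-1)*9/7*4) = 1302*(-1*(-9/7)*4) = 1302*((9/7)*4) = 1302*(36/7) = 6696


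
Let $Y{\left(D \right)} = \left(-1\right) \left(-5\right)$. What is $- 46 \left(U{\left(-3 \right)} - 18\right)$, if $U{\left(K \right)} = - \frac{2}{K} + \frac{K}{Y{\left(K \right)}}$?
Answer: $\frac{12374}{15} \approx 824.93$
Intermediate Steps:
$Y{\left(D \right)} = 5$
$U{\left(K \right)} = - \frac{2}{K} + \frac{K}{5}$
$- 46 \left(U{\left(-3 \right)} - 18\right) = - 46 \left(\left(- \frac{2}{-3} + \frac{1}{5} \left(-3\right)\right) - 18\right) = - 46 \left(\left(\left(-2\right) \left(- \frac{1}{3}\right) - \frac{3}{5}\right) - 18\right) = - 46 \left(\left(\frac{2}{3} - \frac{3}{5}\right) - 18\right) = - 46 \left(\frac{1}{15} - 18\right) = \left(-46\right) \left(- \frac{269}{15}\right) = \frac{12374}{15}$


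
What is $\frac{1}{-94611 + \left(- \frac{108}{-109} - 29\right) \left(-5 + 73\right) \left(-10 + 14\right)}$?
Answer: $- \frac{109}{11143015} \approx -9.7819 \cdot 10^{-6}$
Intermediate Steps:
$\frac{1}{-94611 + \left(- \frac{108}{-109} - 29\right) \left(-5 + 73\right) \left(-10 + 14\right)} = \frac{1}{-94611 + \left(\left(-108\right) \left(- \frac{1}{109}\right) - 29\right) 68 \cdot 4} = \frac{1}{-94611 + \left(\frac{108}{109} - 29\right) 272} = \frac{1}{-94611 - \frac{830416}{109}} = \frac{1}{- \frac{11143015}{109}} = - \frac{109}{11143015}$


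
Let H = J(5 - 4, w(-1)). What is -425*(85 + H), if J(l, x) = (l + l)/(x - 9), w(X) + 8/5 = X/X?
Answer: -864875/24 ≈ -36036.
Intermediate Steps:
w(X) = -⅗ (w(X) = -8/5 + X/X = -8/5 + 1 = -⅗)
J(l, x) = 2*l/(-9 + x) (J(l, x) = (2*l)/(-9 + x) = 2*l/(-9 + x))
H = -5/24 (H = 2*(5 - 4)/(-9 - ⅗) = 2*1/(-48/5) = 2*1*(-5/48) = -5/24 ≈ -0.20833)
-425*(85 + H) = -425*(85 - 5/24) = -425*2035/24 = -864875/24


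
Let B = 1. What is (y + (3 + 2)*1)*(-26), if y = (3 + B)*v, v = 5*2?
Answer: -1170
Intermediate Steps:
v = 10
y = 40 (y = (3 + 1)*10 = 4*10 = 40)
(y + (3 + 2)*1)*(-26) = (40 + (3 + 2)*1)*(-26) = (40 + 5*1)*(-26) = (40 + 5)*(-26) = 45*(-26) = -1170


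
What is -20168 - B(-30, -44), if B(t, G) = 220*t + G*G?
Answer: -15504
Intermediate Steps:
B(t, G) = G² + 220*t (B(t, G) = 220*t + G² = G² + 220*t)
-20168 - B(-30, -44) = -20168 - ((-44)² + 220*(-30)) = -20168 - (1936 - 6600) = -20168 - 1*(-4664) = -20168 + 4664 = -15504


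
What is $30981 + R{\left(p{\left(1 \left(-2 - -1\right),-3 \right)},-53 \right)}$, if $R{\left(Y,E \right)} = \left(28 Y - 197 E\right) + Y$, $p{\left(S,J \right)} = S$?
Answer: $41393$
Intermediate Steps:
$R{\left(Y,E \right)} = - 197 E + 29 Y$ ($R{\left(Y,E \right)} = \left(- 197 E + 28 Y\right) + Y = - 197 E + 29 Y$)
$30981 + R{\left(p{\left(1 \left(-2 - -1\right),-3 \right)},-53 \right)} = 30981 + \left(\left(-197\right) \left(-53\right) + 29 \cdot 1 \left(-2 - -1\right)\right) = 30981 + \left(10441 + 29 \cdot 1 \left(-2 + 1\right)\right) = 30981 + \left(10441 + 29 \cdot 1 \left(-1\right)\right) = 30981 + \left(10441 + 29 \left(-1\right)\right) = 30981 + \left(10441 - 29\right) = 30981 + 10412 = 41393$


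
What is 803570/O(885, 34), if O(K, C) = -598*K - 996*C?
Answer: -401785/281547 ≈ -1.4271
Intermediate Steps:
O(K, C) = -996*C - 598*K
803570/O(885, 34) = 803570/(-996*34 - 598*885) = 803570/(-33864 - 529230) = 803570/(-563094) = 803570*(-1/563094) = -401785/281547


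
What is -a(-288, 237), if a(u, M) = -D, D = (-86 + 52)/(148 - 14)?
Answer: -17/67 ≈ -0.25373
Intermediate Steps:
D = -17/67 (D = -34/134 = -34*1/134 = -17/67 ≈ -0.25373)
a(u, M) = 17/67 (a(u, M) = -1*(-17/67) = 17/67)
-a(-288, 237) = -1*17/67 = -17/67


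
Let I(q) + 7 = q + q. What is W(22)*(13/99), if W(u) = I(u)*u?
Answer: 962/9 ≈ 106.89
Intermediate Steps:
I(q) = -7 + 2*q (I(q) = -7 + (q + q) = -7 + 2*q)
W(u) = u*(-7 + 2*u) (W(u) = (-7 + 2*u)*u = u*(-7 + 2*u))
W(22)*(13/99) = (22*(-7 + 2*22))*(13/99) = (22*(-7 + 44))*(13*(1/99)) = (22*37)*(13/99) = 814*(13/99) = 962/9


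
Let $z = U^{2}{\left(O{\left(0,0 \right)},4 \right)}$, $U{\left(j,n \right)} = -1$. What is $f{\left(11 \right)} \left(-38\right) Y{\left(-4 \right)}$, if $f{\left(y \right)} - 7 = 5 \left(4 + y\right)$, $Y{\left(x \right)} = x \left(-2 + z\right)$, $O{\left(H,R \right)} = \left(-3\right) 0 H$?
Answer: $-12464$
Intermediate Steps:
$O{\left(H,R \right)} = 0$ ($O{\left(H,R \right)} = 0 H = 0$)
$z = 1$ ($z = \left(-1\right)^{2} = 1$)
$Y{\left(x \right)} = - x$ ($Y{\left(x \right)} = x \left(-2 + 1\right) = x \left(-1\right) = - x$)
$f{\left(y \right)} = 27 + 5 y$ ($f{\left(y \right)} = 7 + 5 \left(4 + y\right) = 7 + \left(20 + 5 y\right) = 27 + 5 y$)
$f{\left(11 \right)} \left(-38\right) Y{\left(-4 \right)} = \left(27 + 5 \cdot 11\right) \left(-38\right) \left(\left(-1\right) \left(-4\right)\right) = \left(27 + 55\right) \left(-38\right) 4 = 82 \left(-38\right) 4 = \left(-3116\right) 4 = -12464$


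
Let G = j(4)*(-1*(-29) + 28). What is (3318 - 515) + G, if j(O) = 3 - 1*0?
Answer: 2974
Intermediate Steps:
j(O) = 3 (j(O) = 3 + 0 = 3)
G = 171 (G = 3*(-1*(-29) + 28) = 3*(29 + 28) = 3*57 = 171)
(3318 - 515) + G = (3318 - 515) + 171 = 2803 + 171 = 2974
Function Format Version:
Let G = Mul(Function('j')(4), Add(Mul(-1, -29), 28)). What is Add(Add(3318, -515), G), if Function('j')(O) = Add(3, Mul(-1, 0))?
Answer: 2974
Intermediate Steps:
Function('j')(O) = 3 (Function('j')(O) = Add(3, 0) = 3)
G = 171 (G = Mul(3, Add(Mul(-1, -29), 28)) = Mul(3, Add(29, 28)) = Mul(3, 57) = 171)
Add(Add(3318, -515), G) = Add(Add(3318, -515), 171) = Add(2803, 171) = 2974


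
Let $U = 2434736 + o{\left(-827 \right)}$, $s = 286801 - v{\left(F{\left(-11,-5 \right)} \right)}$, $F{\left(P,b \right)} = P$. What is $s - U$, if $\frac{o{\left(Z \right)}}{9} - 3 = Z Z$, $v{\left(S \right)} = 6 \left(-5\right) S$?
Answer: $-8303653$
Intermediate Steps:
$v{\left(S \right)} = - 30 S$
$o{\left(Z \right)} = 27 + 9 Z^{2}$ ($o{\left(Z \right)} = 27 + 9 Z Z = 27 + 9 Z^{2}$)
$s = 286471$ ($s = 286801 - \left(-30\right) \left(-11\right) = 286801 - 330 = 286471$)
$U = 8590124$ ($U = 2434736 + \left(27 + 9 \left(-827\right)^{2}\right) = 2434736 + \left(27 + 9 \cdot 683929\right) = 2434736 + \left(27 + 6155361\right) = 2434736 + 6155388 = 8590124$)
$s - U = 286471 - 8590124 = -8303653$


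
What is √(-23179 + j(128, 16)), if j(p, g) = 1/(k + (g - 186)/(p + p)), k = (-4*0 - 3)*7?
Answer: I*√178235947635/2773 ≈ 152.25*I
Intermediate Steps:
k = -21 (k = (0 - 3)*7 = -3*7 = -21)
j(p, g) = 1/(-21 + (-186 + g)/(2*p)) (j(p, g) = 1/(-21 + (g - 186)/(p + p)) = 1/(-21 + (-186 + g)/((2*p))) = 1/(-21 + (-186 + g)*(1/(2*p))) = 1/(-21 + (-186 + g)/(2*p)))
√(-23179 + j(128, 16)) = √(-23179 - 2*128/(186 - 1*16 + 42*128)) = √(-23179 - 2*128/(186 - 16 + 5376)) = √(-23179 - 2*128/5546) = √(-23179 - 2*128*1/5546) = √(-23179 - 128/2773) = √(-64275495/2773) = I*√178235947635/2773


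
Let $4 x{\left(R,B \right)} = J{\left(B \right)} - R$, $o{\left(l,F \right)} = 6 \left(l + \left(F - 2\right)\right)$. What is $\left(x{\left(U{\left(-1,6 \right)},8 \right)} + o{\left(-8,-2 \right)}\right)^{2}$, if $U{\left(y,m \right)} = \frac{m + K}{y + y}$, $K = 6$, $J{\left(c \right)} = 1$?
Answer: $\frac{78961}{16} \approx 4935.1$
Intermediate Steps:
$o{\left(l,F \right)} = -12 + 6 F + 6 l$ ($o{\left(l,F \right)} = 6 \left(l + \left(-2 + F\right)\right) = 6 \left(-2 + F + l\right) = -12 + 6 F + 6 l$)
$U{\left(y,m \right)} = \frac{6 + m}{2 y}$ ($U{\left(y,m \right)} = \frac{m + 6}{y + y} = \frac{6 + m}{2 y}$)
$x{\left(R,B \right)} = \frac{1}{4} - \frac{R}{4}$ ($x{\left(R,B \right)} = \frac{1 - R}{4} = \frac{1}{4} - \frac{R}{4}$)
$\left(x{\left(U{\left(-1,6 \right)},8 \right)} + o{\left(-8,-2 \right)}\right)^{2} = \left(\left(\frac{1}{4} - \frac{\frac{1}{2} \frac{1}{-1} \left(6 + 6\right)}{4}\right) + \left(-12 + 6 \left(-2\right) + 6 \left(-8\right)\right)\right)^{2} = \left(\left(\frac{1}{4} - \frac{\frac{1}{2} \left(-1\right) 12}{4}\right) - 72\right)^{2} = \left(\left(\frac{1}{4} - - \frac{3}{2}\right) - 72\right)^{2} = \left(\left(\frac{1}{4} + \frac{3}{2}\right) - 72\right)^{2} = \left(\frac{7}{4} - 72\right)^{2} = \left(- \frac{281}{4}\right)^{2} = \frac{78961}{16}$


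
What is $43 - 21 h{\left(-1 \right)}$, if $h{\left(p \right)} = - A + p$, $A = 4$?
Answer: $148$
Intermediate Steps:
$h{\left(p \right)} = -4 + p$ ($h{\left(p \right)} = \left(-1\right) 4 + p = -4 + p$)
$43 - 21 h{\left(-1 \right)} = 43 - 21 \left(-4 - 1\right) = 43 - -105 = 43 + 105 = 148$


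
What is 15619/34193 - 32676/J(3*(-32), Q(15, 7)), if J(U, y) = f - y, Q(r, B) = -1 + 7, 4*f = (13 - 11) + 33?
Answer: -4468990063/376123 ≈ -11882.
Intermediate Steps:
f = 35/4 (f = ((13 - 11) + 33)/4 = (2 + 33)/4 = (1/4)*35 = 35/4 ≈ 8.7500)
Q(r, B) = 6
J(U, y) = 35/4 - y
15619/34193 - 32676/J(3*(-32), Q(15, 7)) = 15619/34193 - 32676/(35/4 - 1*6) = 15619*(1/34193) - 32676/(35/4 - 6) = 15619/34193 - 32676/11/4 = 15619/34193 - 32676*4/11 = 15619/34193 - 130704/11 = -4468990063/376123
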